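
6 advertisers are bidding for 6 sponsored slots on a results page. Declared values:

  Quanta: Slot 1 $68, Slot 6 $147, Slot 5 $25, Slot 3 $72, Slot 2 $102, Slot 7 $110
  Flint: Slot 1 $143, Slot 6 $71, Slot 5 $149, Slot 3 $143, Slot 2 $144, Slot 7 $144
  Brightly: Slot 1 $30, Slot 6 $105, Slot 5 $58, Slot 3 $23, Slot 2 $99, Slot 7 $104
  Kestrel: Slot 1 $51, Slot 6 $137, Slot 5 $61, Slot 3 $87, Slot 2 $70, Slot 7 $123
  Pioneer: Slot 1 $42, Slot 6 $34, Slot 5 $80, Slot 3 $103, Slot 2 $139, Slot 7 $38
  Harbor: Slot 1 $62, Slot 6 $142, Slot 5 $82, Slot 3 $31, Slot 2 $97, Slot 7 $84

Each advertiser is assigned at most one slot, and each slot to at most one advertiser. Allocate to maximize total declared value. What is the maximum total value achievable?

Maximum total: $702

This is the linear assignment problem.
Optimal: Quanta→Slot 6 ($147), Flint→Slot 1 ($143), Brightly→Slot 7 ($104), Kestrel→Slot 3 ($87), Pioneer→Slot 2 ($139), Harbor→Slot 5 ($82) — total 147+143+104+87+139+82 = $702.
Column-greedy (each slot in turn goes to its best remaining advertiser) gives $697, worse by 5.
Swapping Quanta↔Flint (Quanta→Slot 1 $68, Flint→Slot 6 $71) loses 151.
Checked against all permutations: $702 is optimal.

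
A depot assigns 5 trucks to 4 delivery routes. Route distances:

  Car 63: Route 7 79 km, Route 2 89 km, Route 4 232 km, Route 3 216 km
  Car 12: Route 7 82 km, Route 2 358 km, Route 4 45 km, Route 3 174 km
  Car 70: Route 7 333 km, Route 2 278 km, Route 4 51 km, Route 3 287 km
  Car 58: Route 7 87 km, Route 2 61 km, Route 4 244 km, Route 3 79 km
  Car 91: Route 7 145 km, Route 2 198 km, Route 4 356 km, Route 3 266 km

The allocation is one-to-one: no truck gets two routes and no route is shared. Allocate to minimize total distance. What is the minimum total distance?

Min total: 301 km

This is the linear assignment problem.
Optimal: Car 12→Route 7 (82 km), Car 63→Route 2 (89 km), Car 70→Route 4 (51 km), Car 58→Route 3 (79 km) — total 82+89+51+79 = 301 km.
Checked against all permutations: 301 km is optimal.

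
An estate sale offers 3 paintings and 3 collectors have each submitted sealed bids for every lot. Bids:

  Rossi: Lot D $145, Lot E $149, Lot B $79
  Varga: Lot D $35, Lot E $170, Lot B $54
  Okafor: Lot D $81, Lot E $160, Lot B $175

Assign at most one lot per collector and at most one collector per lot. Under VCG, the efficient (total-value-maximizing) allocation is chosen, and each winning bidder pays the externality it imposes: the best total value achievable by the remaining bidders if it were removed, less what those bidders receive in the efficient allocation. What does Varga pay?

Varga pays $4.

Efficient allocation: Rossi→Lot D ($145), Varga→Lot E ($170), Okafor→Lot B ($175); total welfare W = $490.
Varga receives Lot E at value $170, so the others get W − 170 = $320.
Without Varga: best allocation of the remaining 2 bidders over all 3 lots is Rossi→Lot E ($149), Okafor→Lot B ($175), total $324.
VCG payment = (others' best without Varga) − (others' welfare with Varga) = 324 − 320 = $4.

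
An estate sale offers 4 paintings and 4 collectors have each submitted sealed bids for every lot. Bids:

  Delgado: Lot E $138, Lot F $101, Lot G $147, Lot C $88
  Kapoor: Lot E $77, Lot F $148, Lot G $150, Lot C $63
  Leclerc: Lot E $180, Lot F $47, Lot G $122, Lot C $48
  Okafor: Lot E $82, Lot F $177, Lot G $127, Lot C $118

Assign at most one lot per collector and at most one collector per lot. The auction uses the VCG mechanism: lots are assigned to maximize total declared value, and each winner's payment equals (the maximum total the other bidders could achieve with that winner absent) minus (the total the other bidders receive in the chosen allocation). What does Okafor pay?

Efficient allocation: Delgado→Lot C ($88), Kapoor→Lot G ($150), Leclerc→Lot E ($180), Okafor→Lot F ($177); total welfare W = $595.
Okafor receives Lot F at value $177, so the others get W − 177 = $418.
Without Okafor: best allocation of the remaining 3 bidders over all 4 lots is Delgado→Lot G ($147), Kapoor→Lot F ($148), Leclerc→Lot E ($180), total $475.
VCG payment = (others' best without Okafor) − (others' welfare with Okafor) = 475 − 418 = $57.

Okafor pays $57.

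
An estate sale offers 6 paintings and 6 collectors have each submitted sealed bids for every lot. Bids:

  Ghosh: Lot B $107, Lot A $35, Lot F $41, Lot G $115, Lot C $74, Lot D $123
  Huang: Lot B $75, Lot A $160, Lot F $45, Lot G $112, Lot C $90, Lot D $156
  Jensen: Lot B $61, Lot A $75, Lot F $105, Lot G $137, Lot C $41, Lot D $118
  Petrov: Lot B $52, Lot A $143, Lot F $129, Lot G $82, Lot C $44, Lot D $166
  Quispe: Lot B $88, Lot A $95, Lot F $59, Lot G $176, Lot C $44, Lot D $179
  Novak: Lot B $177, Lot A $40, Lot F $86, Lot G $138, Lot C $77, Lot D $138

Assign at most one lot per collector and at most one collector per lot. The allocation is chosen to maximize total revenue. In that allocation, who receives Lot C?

Ghosh receives Lot C.

This is the linear assignment problem.
Optimal: Ghosh→Lot C ($74), Huang→Lot A ($160), Jensen→Lot F ($105), Petrov→Lot D ($166), Quispe→Lot G ($176), Novak→Lot B ($177) — total 74+160+105+166+176+177 = $858.
Row-greedy (each collector in turn takes its best remaining lot) gives $714, worse by 144.
Ghosh's own top lot is Lot D ($123), but forcing Ghosh→Lot D and reassigning the rest optimally gives only $814 — worse by 44.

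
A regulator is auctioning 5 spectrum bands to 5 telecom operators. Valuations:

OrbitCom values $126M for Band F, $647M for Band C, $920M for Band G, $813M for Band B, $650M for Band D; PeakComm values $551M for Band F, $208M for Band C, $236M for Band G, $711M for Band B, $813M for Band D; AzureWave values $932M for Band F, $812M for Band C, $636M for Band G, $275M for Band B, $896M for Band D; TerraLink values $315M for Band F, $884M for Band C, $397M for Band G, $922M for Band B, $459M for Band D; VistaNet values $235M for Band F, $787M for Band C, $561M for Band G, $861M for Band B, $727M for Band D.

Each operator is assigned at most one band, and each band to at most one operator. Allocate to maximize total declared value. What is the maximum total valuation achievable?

Max total: $4410M

Optimal: OrbitCom→Band G ($920M), PeakComm→Band D ($813M), AzureWave→Band F ($932M), TerraLink→Band C ($884M), VistaNet→Band B ($861M) — total 920+813+932+884+861 = $4410M.
Row-greedy (each operator in turn takes its best remaining band) gives $4374M, worse by 36.
Swapping AzureWave↔TerraLink (AzureWave→Band C $812M, TerraLink→Band F $315M) loses 689.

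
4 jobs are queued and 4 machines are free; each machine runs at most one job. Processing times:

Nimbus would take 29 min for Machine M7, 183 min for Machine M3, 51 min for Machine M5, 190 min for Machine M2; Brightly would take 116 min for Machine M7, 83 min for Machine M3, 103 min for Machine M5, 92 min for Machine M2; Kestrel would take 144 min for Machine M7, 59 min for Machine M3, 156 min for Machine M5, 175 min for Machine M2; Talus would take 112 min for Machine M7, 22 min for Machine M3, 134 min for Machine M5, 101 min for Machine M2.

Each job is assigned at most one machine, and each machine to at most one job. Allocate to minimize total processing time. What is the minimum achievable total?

Optimal: Nimbus→Machine M7 (29 min), Brightly→Machine M5 (103 min), Kestrel→Machine M3 (59 min), Talus→Machine M2 (101 min) — total 29+103+59+101 = 292 min.
Min-entry greedy (repeatedly take the single cheapest remaining cell) gives 299 min, worse by 7.
Next-best assignment: Nimbus→Machine M7, Brightly→Machine M2, Kestrel→Machine M5, Talus→Machine M3 = 299 min.
Swapping Talus↔Nimbus (Talus→Machine M7 112 min, Nimbus→Machine M2 190 min) adds 172.
No other one-to-one assignment undercuts 292 min.

Min total: 292 min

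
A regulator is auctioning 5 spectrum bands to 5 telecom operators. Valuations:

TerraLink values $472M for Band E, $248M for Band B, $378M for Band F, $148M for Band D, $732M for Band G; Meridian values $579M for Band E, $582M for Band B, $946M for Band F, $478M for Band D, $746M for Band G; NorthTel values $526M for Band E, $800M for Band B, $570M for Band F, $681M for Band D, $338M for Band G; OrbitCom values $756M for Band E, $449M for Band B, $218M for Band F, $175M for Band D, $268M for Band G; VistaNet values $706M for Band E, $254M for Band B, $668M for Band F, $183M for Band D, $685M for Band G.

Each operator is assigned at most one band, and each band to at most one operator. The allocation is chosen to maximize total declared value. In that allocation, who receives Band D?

NorthTel receives Band D.

Treat this as an assignment problem: match each operator to one band.
Optimal: TerraLink→Band G ($732M), Meridian→Band F ($946M), NorthTel→Band D ($681M), OrbitCom→Band B ($449M), VistaNet→Band E ($706M) — total 732+946+681+449+706 = $3514M.
Next-best assignment: TerraLink→Band G, Meridian→Band D, NorthTel→Band B, OrbitCom→Band E, VistaNet→Band F = $3434M.
No other one-to-one assignment exceeds $3514M.
NorthTel's own top band is Band B ($800M), but forcing NorthTel→Band B and reassigning the rest optimally gives only $3434M — worse by 80.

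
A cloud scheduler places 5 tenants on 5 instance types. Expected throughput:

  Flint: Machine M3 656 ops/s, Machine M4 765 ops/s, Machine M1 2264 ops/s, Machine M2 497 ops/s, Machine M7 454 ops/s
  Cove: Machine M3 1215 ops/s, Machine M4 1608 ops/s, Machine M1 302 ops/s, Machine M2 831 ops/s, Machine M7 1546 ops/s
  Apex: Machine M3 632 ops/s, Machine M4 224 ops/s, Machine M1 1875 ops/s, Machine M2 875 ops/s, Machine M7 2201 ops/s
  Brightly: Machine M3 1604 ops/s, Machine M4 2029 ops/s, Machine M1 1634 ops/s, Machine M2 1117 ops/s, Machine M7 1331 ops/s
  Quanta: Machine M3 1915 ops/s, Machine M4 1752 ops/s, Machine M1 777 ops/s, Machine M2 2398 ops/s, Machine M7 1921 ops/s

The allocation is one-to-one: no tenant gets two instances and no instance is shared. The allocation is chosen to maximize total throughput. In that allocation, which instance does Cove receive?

Cove receives Machine M3.

Optimal: Flint→Machine M1 (2264 ops/s), Cove→Machine M3 (1215 ops/s), Apex→Machine M7 (2201 ops/s), Brightly→Machine M4 (2029 ops/s), Quanta→Machine M2 (2398 ops/s) — total 2264+1215+2201+2029+2398 = 10107 ops/s.
Next-best assignment: Flint→Machine M1, Cove→Machine M4, Apex→Machine M7, Brightly→Machine M3, Quanta→Machine M2 = 10075 ops/s.
Swapping Flint↔Cove (Flint→Machine M3 656 ops/s, Cove→Machine M1 302 ops/s) loses 2521.
Cove's own top instance is Machine M4 (1608 ops/s), but forcing Cove→Machine M4 and reassigning the rest optimally gives only 10075 ops/s — worse by 32.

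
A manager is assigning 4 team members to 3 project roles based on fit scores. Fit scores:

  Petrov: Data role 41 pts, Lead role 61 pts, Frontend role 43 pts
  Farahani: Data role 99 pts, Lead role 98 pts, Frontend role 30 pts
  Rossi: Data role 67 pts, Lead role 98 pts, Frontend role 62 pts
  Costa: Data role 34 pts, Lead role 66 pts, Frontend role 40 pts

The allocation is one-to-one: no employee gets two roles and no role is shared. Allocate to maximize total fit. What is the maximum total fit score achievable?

Treat this as an assignment problem: match each employee to one role.
Optimal: Farahani→Data role (99 pts), Rossi→Lead role (98 pts), Petrov→Frontend role (43 pts) — total 99+98+43 = 240 pts.

Maximum total: 240 pts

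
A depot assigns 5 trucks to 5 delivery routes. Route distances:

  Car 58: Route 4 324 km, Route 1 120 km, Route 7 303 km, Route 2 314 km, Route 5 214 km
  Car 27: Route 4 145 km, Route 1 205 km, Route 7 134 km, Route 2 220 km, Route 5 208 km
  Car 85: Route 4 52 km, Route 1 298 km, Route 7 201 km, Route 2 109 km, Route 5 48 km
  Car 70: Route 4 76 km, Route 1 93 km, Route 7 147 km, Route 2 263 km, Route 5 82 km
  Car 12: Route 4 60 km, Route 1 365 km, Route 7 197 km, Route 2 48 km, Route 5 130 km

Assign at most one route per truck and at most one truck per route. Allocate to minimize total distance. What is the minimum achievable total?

This is the linear assignment problem.
Optimal: Car 58→Route 1 (120 km), Car 27→Route 7 (134 km), Car 85→Route 5 (48 km), Car 70→Route 4 (76 km), Car 12→Route 2 (48 km) — total 120+134+48+76+48 = 426 km.
Column-greedy (each route in turn goes to its cheapest remaining truck) gives 541 km, worse by 115.
Next-best assignment: Car 58→Route 1, Car 27→Route 7, Car 85→Route 4, Car 70→Route 5, Car 12→Route 2 = 436 km.

Minimum total: 426 km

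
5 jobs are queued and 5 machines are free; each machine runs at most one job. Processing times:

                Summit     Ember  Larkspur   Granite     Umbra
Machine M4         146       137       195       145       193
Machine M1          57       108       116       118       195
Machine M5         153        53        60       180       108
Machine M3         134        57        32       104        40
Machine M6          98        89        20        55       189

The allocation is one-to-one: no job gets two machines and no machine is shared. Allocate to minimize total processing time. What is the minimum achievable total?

Minimum total: 315 min

Treat this as an assignment problem: match each job to one machine.
Optimal: Summit→Machine M1 (57 min), Ember→Machine M5 (53 min), Larkspur→Machine M6 (20 min), Granite→Machine M4 (145 min), Umbra→Machine M3 (40 min) — total 57+53+20+145+40 = 315 min.
Column-greedy (each machine in turn goes to its cheapest remaining job) gives 349 min, worse by 34.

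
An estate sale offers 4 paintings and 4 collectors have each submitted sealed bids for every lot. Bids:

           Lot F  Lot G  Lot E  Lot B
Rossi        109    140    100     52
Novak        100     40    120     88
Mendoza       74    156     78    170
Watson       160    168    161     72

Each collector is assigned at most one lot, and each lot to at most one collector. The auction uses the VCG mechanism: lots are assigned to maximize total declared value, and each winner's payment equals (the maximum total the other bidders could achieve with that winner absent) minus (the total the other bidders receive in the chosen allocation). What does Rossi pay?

Efficient allocation: Rossi→Lot G ($140), Novak→Lot E ($120), Mendoza→Lot B ($170), Watson→Lot F ($160); total welfare W = $590.
Rossi receives Lot G at value $140, so the others get W − 140 = $450.
Without Rossi: best allocation of the remaining 3 bidders over all 4 lots is Novak→Lot E ($120), Mendoza→Lot B ($170), Watson→Lot G ($168), total $458.
VCG payment = (others' best without Rossi) − (others' welfare with Rossi) = 458 − 450 = $8.

Rossi pays $8.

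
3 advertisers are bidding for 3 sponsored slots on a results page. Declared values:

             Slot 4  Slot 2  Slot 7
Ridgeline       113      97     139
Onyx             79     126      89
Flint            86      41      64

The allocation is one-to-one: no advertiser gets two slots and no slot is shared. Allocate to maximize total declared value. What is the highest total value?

Maximum total: $351

This is the linear assignment problem.
Optimal: Ridgeline→Slot 7 ($139), Onyx→Slot 2 ($126), Flint→Slot 4 ($86) — total 139+126+86 = $351.
Column-greedy (each slot in turn goes to its best remaining advertiser) gives $303, worse by 48.
Next-best assignment: Ridgeline→Slot 4, Onyx→Slot 2, Flint→Slot 7 = $303.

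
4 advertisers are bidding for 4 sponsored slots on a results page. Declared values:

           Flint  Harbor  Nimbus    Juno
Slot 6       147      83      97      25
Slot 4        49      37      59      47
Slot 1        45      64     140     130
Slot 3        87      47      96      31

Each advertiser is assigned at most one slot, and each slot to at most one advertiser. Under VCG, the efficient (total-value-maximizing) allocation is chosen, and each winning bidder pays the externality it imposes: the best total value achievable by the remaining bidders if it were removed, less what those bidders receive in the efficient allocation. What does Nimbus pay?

Nimbus pays $10.

Efficient allocation: Flint→Slot 6 ($147), Harbor→Slot 4 ($37), Nimbus→Slot 3 ($96), Juno→Slot 1 ($130); total welfare W = $410.
Nimbus receives Slot 3 at value $96, so the others get W − 96 = $314.
Without Nimbus: best allocation of the remaining 3 bidders over all 4 slots is Flint→Slot 6 ($147), Harbor→Slot 3 ($47), Juno→Slot 1 ($130), total $324.
VCG payment = (others' best without Nimbus) − (others' welfare with Nimbus) = 324 − 314 = $10.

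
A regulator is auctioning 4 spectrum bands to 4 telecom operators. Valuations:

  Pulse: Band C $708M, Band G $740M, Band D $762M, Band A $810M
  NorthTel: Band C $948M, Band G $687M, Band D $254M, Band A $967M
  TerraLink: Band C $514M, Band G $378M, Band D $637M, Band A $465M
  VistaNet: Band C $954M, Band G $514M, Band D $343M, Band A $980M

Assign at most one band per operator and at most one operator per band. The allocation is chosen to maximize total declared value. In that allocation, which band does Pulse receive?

This is a one-to-one assignment (maximum-weight bipartite matching).
Optimal: Pulse→Band G ($740M), NorthTel→Band C ($948M), TerraLink→Band D ($637M), VistaNet→Band A ($980M) — total 740+948+637+980 = $3305M.
Pulse's own top band is Band A ($810M), but forcing Pulse→Band A and reassigning the rest optimally gives only $3088M — worse by 217.

Pulse receives Band G.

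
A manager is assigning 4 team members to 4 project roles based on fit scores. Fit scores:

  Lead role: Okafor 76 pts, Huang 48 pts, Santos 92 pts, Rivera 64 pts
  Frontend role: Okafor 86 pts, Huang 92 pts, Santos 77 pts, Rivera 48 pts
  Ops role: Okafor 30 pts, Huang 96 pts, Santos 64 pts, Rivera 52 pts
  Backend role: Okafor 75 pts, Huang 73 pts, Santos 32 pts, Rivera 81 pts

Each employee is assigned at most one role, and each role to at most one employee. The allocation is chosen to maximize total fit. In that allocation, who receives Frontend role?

Okafor receives Frontend role.

Optimal: Okafor→Frontend role (86 pts), Huang→Ops role (96 pts), Santos→Lead role (92 pts), Rivera→Backend role (81 pts) — total 86+96+92+81 = 355 pts.
Column-greedy (each role in turn goes to its best remaining employee) gives 311 pts, worse by 44.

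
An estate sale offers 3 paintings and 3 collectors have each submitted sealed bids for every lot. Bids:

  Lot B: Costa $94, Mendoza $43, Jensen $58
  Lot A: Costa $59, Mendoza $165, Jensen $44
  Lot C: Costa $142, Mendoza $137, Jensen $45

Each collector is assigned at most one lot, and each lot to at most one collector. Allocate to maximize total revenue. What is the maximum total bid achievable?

Maximum total: $365

This is the linear assignment problem.
Optimal: Costa→Lot C ($142), Mendoza→Lot A ($165), Jensen→Lot B ($58) — total 142+165+58 = $365.
Column-greedy (each lot in turn goes to its best remaining collector) gives $304, worse by 61.
Next-best assignment: Costa→Lot B, Mendoza→Lot A, Jensen→Lot C = $304.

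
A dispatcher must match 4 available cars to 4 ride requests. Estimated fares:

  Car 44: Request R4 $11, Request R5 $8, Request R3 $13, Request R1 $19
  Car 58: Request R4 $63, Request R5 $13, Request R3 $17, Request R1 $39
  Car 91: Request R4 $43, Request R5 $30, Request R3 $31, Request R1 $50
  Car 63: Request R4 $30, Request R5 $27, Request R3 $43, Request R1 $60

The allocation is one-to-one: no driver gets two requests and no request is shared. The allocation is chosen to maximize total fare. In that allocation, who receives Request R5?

Car 91 receives Request R5.

Optimal: Car 44→Request R3 ($13), Car 58→Request R4 ($63), Car 91→Request R5 ($30), Car 63→Request R1 ($60) — total 13+63+30+60 = $166.
Row-greedy (each driver in turn takes its best remaining request) gives $140, worse by 26.
Swapping Car 44↔Car 63 (Car 44→Request R1 $19, Car 63→Request R3 $43) loses 11.
Car 91's own top request is Request R1 ($50), but forcing Car 91→Request R1 and reassigning the rest optimally gives only $164 — worse by 2.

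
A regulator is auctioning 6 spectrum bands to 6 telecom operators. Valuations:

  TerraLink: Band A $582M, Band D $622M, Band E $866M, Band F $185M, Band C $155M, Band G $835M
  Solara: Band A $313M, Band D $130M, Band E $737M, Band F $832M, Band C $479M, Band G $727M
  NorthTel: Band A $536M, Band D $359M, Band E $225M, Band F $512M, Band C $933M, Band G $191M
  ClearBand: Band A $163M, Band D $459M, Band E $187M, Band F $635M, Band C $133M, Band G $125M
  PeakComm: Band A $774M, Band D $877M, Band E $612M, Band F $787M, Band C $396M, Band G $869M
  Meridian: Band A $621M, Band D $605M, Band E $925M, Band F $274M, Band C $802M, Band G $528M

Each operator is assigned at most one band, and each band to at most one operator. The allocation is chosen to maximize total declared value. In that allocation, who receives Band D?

ClearBand receives Band D.

Optimal: TerraLink→Band G ($835M), Solara→Band F ($832M), NorthTel→Band C ($933M), ClearBand→Band D ($459M), PeakComm→Band A ($774M), Meridian→Band E ($925M) — total 835+832+933+459+774+925 = $4758M.
Row-greedy (each operator in turn takes its best remaining band) gives $4580M, worse by 178.
Next-best assignment: TerraLink→Band A, Solara→Band G, NorthTel→Band C, ClearBand→Band F, PeakComm→Band D, Meridian→Band E = $4679M.
Swapping Meridian↔NorthTel (Meridian→Band C $802M, NorthTel→Band E $225M) loses 831.
No other one-to-one assignment exceeds $4758M.
ClearBand's own top band is Band F ($635M), but forcing ClearBand→Band F and reassigning the rest optimally gives only $4679M — worse by 79.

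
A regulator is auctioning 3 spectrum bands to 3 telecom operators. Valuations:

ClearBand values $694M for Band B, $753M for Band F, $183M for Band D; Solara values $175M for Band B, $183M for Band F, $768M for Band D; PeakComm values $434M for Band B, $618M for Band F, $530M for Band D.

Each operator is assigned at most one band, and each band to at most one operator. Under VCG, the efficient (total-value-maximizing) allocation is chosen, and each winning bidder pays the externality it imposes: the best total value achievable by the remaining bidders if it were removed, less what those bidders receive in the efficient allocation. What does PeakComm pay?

PeakComm pays $59M.

Efficient allocation: ClearBand→Band B ($694M), Solara→Band D ($768M), PeakComm→Band F ($618M); total welfare W = $2080M.
PeakComm receives Band F at value $618M, so the others get W − 618 = $1462M.
Without PeakComm: best allocation of the remaining 2 bidders over all 3 bands is ClearBand→Band F ($753M), Solara→Band D ($768M), total $1521M.
VCG payment = (others' best without PeakComm) − (others' welfare with PeakComm) = 1521 − 1462 = $59M.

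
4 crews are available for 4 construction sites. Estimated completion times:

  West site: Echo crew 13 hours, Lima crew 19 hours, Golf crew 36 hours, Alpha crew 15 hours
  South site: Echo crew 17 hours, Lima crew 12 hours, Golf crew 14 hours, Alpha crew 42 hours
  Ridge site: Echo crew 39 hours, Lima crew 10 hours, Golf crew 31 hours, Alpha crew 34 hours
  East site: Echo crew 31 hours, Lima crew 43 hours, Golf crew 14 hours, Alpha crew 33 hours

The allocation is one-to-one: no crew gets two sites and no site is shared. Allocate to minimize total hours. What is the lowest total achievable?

Min total: 56 hours

Optimal: Echo crew→South site (17 hours), Lima crew→Ridge site (10 hours), Golf crew→East site (14 hours), Alpha crew→West site (15 hours) — total 17+10+14+15 = 56 hours.
Column-greedy (each site in turn goes to its cheapest remaining crew) gives 89 hours, worse by 33.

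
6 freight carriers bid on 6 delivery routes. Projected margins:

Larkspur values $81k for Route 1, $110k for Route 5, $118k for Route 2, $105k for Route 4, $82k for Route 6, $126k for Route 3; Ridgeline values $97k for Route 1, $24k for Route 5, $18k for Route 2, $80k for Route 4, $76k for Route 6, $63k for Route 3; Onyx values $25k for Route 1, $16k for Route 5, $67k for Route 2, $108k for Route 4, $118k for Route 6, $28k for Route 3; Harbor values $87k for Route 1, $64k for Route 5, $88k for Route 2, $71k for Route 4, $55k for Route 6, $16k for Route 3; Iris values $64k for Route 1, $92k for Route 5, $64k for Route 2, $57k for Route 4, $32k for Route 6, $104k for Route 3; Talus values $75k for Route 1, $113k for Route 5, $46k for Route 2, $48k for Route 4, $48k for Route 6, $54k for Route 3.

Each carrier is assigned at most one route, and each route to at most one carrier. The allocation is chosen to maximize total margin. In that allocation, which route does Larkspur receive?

Larkspur receives Route 4.

Optimal: Larkspur→Route 4 ($105k), Ridgeline→Route 1 ($97k), Onyx→Route 6 ($118k), Harbor→Route 2 ($88k), Iris→Route 3 ($104k), Talus→Route 5 ($113k) — total 105+97+118+88+104+113 = $625k.
Column-greedy (each route in turn goes to its best remaining carrier) gives $595k, worse by 30.
Next-best assignment: Larkspur→Route 2, Ridgeline→Route 1, Onyx→Route 6, Harbor→Route 4, Iris→Route 3, Talus→Route 5 = $621k.
Larkspur's own top route is Route 3 ($126k), but forcing Larkspur→Route 3 and reassigning the rest optimally gives only $599k — worse by 26.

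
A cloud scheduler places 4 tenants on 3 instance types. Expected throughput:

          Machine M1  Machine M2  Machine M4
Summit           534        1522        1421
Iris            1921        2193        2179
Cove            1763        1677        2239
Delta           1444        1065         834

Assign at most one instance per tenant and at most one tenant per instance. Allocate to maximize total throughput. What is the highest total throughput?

Maximum total: 5876 ops/s

Treat this as an assignment problem: match each tenant to one instance.
Optimal: Delta→Machine M1 (1444 ops/s), Iris→Machine M2 (2193 ops/s), Cove→Machine M4 (2239 ops/s) — total 1444+2193+2239 = 5876 ops/s.
Row-greedy (each tenant in turn takes its best remaining instance) gives 5464 ops/s, worse by 412.
Next-best assignment: Iris→Machine M1, Summit→Machine M2, Cove→Machine M4 = 5682 ops/s.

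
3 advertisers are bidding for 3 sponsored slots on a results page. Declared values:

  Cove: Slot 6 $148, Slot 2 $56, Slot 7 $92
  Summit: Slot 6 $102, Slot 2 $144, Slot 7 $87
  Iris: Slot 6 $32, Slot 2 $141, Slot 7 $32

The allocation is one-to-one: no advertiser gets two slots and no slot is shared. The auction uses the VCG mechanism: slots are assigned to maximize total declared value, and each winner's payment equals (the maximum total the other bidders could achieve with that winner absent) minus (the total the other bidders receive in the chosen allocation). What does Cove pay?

Cove pays $15.

Efficient allocation: Cove→Slot 6 ($148), Summit→Slot 7 ($87), Iris→Slot 2 ($141); total welfare W = $376.
Cove receives Slot 6 at value $148, so the others get W − 148 = $228.
Without Cove: best allocation of the remaining 2 bidders over all 3 slots is Summit→Slot 6 ($102), Iris→Slot 2 ($141), total $243.
VCG payment = (others' best without Cove) − (others' welfare with Cove) = 243 − 228 = $15.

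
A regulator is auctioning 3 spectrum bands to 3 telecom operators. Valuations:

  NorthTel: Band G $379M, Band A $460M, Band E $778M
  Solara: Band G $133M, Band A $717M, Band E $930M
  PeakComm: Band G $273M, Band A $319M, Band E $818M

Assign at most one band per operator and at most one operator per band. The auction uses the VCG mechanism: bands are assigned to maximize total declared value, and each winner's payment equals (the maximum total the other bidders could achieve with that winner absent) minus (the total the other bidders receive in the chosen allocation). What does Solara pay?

Solara pays $81M.

Efficient allocation: NorthTel→Band G ($379M), Solara→Band A ($717M), PeakComm→Band E ($818M); total welfare W = $1914M.
Solara receives Band A at value $717M, so the others get W − 717 = $1197M.
Without Solara: best allocation of the remaining 2 bidders over all 3 bands is NorthTel→Band A ($460M), PeakComm→Band E ($818M), total $1278M.
VCG payment = (others' best without Solara) − (others' welfare with Solara) = 1278 − 1197 = $81M.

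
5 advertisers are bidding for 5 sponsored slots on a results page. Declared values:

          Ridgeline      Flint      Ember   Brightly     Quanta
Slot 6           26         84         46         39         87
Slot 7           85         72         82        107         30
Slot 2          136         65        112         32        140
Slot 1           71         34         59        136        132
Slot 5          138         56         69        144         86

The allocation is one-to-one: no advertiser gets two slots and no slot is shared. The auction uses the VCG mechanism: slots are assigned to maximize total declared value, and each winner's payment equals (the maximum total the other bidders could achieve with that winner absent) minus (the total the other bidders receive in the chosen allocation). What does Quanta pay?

Efficient allocation: Ridgeline→Slot 5 ($138), Flint→Slot 6 ($84), Ember→Slot 7 ($82), Brightly→Slot 1 ($136), Quanta→Slot 2 ($140); total welfare W = $580.
Quanta receives Slot 2 at value $140, so the others get W − 140 = $440.
Without Quanta: best allocation of the remaining 4 bidders over all 5 slots is Ridgeline→Slot 5 ($138), Flint→Slot 6 ($84), Ember→Slot 2 ($112), Brightly→Slot 1 ($136), total $470.
VCG payment = (others' best without Quanta) − (others' welfare with Quanta) = 470 − 440 = $30.

Quanta pays $30.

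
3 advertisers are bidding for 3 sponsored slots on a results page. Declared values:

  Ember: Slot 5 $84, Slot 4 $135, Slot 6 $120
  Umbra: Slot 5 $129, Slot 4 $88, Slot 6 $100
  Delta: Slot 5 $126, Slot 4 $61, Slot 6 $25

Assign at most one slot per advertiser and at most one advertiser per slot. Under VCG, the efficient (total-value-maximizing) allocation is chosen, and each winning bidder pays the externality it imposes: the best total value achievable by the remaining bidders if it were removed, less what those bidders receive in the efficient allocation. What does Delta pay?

Efficient allocation: Ember→Slot 4 ($135), Umbra→Slot 6 ($100), Delta→Slot 5 ($126); total welfare W = $361.
Delta receives Slot 5 at value $126, so the others get W − 126 = $235.
Without Delta: best allocation of the remaining 2 bidders over all 3 slots is Ember→Slot 4 ($135), Umbra→Slot 5 ($129), total $264.
VCG payment = (others' best without Delta) − (others' welfare with Delta) = 264 − 235 = $29.

Delta pays $29.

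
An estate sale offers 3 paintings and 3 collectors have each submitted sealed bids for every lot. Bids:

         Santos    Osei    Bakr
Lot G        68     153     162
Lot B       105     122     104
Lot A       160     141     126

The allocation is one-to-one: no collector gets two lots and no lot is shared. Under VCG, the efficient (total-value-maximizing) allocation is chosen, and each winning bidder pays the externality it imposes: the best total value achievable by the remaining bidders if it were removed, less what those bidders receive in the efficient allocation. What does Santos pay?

Santos pays $19.

Efficient allocation: Santos→Lot A ($160), Osei→Lot B ($122), Bakr→Lot G ($162); total welfare W = $444.
Santos receives Lot A at value $160, so the others get W − 160 = $284.
Without Santos: best allocation of the remaining 2 bidders over all 3 lots is Osei→Lot A ($141), Bakr→Lot G ($162), total $303.
VCG payment = (others' best without Santos) − (others' welfare with Santos) = 303 − 284 = $19.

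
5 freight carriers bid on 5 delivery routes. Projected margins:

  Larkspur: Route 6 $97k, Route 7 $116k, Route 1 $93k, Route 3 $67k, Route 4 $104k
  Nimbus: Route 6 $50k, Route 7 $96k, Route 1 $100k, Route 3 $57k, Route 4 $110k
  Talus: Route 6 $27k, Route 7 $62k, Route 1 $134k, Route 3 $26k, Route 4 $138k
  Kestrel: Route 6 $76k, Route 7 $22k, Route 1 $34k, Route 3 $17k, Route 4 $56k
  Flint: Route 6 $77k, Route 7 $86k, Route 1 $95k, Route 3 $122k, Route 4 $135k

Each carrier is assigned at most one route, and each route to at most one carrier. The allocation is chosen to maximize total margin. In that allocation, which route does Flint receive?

This is a one-to-one assignment (maximum-weight bipartite matching).
Optimal: Larkspur→Route 7 ($116k), Nimbus→Route 4 ($110k), Talus→Route 1 ($134k), Kestrel→Route 6 ($76k), Flint→Route 3 ($122k) — total 116+110+134+76+122 = $558k.
Max-entry greedy (repeatedly take the single best remaining cell) gives $552k, worse by 6.
Next-best assignment: Larkspur→Route 7, Nimbus→Route 1, Talus→Route 4, Kestrel→Route 6, Flint→Route 3 = $552k.
Swapping Flint↔Talus (Flint→Route 1 $95k, Talus→Route 3 $26k) loses 135.
Every other assignment is strictly worse.
Flint's own top route is Route 4 ($135k), but forcing Flint→Route 4 and reassigning the rest optimally gives only $518k — worse by 40.

Flint receives Route 3.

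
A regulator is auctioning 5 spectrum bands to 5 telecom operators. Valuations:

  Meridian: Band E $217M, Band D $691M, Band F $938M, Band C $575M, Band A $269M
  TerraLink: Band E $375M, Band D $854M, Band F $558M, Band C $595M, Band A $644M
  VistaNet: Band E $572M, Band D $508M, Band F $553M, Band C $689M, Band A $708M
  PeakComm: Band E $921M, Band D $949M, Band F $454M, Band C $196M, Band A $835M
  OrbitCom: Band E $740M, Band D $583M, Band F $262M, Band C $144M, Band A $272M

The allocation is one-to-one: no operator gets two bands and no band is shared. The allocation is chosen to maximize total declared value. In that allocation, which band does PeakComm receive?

Optimal: Meridian→Band F ($938M), TerraLink→Band D ($854M), VistaNet→Band C ($689M), PeakComm→Band A ($835M), OrbitCom→Band E ($740M) — total 938+854+689+835+740 = $4056M.
Column-greedy (each band in turn goes to its best remaining operator) gives $3674M, worse by 382.
No other one-to-one assignment exceeds $4056M.
PeakComm's own top band is Band D ($949M), but forcing PeakComm→Band D and reassigning the rest optimally gives only $3960M — worse by 96.

PeakComm receives Band A.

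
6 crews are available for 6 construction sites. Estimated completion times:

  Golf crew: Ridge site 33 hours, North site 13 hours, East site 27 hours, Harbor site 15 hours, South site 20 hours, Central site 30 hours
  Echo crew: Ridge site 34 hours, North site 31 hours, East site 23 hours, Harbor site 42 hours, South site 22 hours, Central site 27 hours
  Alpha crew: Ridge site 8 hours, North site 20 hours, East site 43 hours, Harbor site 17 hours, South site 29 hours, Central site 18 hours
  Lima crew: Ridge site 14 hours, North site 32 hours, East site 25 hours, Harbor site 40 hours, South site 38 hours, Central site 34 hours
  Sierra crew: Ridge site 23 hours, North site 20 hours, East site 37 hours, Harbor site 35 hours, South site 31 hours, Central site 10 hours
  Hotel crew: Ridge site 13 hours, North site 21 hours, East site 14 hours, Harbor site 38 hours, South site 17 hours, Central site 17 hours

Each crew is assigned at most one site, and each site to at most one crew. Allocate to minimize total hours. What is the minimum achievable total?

Treat this as an assignment problem: match each crew to one site.
Optimal: Golf crew→North site (13 hours), Echo crew→South site (22 hours), Alpha crew→Harbor site (17 hours), Lima crew→Ridge site (14 hours), Sierra crew→Central site (10 hours), Hotel crew→East site (14 hours) — total 13+22+17+14+10+14 = 90 hours.
Next-best assignment: Golf crew→North site, Echo crew→East site, Alpha crew→Harbor site, Lima crew→Ridge site, Sierra crew→Central site, Hotel crew→South site = 94 hours.

Minimum total: 90 hours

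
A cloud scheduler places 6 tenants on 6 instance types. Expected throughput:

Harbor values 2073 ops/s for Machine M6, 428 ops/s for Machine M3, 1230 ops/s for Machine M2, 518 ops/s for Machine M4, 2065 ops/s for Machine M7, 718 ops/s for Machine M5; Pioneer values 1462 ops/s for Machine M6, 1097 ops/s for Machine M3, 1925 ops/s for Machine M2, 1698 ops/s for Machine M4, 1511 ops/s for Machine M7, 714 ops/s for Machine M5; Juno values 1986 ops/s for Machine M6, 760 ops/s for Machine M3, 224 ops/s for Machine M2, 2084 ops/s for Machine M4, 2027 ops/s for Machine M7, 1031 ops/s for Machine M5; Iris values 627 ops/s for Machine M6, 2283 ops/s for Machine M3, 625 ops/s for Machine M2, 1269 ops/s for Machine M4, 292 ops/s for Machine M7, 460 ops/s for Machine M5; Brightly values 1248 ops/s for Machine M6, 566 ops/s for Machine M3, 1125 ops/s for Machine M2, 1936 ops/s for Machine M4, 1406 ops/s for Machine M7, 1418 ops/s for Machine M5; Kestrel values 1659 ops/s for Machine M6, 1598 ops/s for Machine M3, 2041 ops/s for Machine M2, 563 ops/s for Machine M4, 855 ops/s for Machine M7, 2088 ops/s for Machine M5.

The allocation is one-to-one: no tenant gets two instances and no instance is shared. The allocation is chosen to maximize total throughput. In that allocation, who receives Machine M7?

Juno receives Machine M7.

Optimal: Harbor→Machine M6 (2073 ops/s), Pioneer→Machine M2 (1925 ops/s), Juno→Machine M7 (2027 ops/s), Iris→Machine M3 (2283 ops/s), Brightly→Machine M4 (1936 ops/s), Kestrel→Machine M5 (2088 ops/s) — total 2073+1925+2027+2283+1936+2088 = 12332 ops/s.
Swapping Kestrel↔Brightly (Kestrel→Machine M4 563 ops/s, Brightly→Machine M5 1418 ops/s) loses 2043.
Juno's own top instance is Machine M4 (2084 ops/s), but forcing Juno→Machine M4 and reassigning the rest optimally gives only 11859 ops/s — worse by 473.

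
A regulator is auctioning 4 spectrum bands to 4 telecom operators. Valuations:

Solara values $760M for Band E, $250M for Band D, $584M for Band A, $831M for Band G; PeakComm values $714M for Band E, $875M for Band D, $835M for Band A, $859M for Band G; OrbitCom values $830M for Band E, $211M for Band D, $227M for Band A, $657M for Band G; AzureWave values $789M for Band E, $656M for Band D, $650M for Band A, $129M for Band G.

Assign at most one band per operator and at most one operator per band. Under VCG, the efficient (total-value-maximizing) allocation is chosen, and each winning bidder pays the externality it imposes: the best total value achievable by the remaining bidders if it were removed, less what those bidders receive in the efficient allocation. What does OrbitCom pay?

OrbitCom pays $139M.

Efficient allocation: Solara→Band G ($831M), PeakComm→Band D ($875M), OrbitCom→Band E ($830M), AzureWave→Band A ($650M); total welfare W = $3186M.
OrbitCom receives Band E at value $830M, so the others get W − 830 = $2356M.
Without OrbitCom: best allocation of the remaining 3 bidders over all 4 bands is Solara→Band G ($831M), PeakComm→Band D ($875M), AzureWave→Band E ($789M), total $2495M.
VCG payment = (others' best without OrbitCom) − (others' welfare with OrbitCom) = 2495 − 2356 = $139M.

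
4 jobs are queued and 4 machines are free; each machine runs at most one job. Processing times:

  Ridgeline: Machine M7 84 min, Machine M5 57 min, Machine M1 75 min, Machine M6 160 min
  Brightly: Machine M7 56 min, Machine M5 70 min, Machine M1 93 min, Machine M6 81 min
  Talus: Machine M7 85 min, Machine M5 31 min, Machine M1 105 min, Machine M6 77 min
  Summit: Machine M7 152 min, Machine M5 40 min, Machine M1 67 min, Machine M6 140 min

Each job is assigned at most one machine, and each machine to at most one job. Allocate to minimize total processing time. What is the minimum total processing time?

Optimal: Ridgeline→Machine M1 (75 min), Brightly→Machine M7 (56 min), Talus→Machine M6 (77 min), Summit→Machine M5 (40 min) — total 75+56+77+40 = 248 min.
Min-entry greedy (repeatedly take the single cheapest remaining cell) gives 314 min, worse by 66.
No other one-to-one assignment undercuts 248 min.

Minimum total: 248 min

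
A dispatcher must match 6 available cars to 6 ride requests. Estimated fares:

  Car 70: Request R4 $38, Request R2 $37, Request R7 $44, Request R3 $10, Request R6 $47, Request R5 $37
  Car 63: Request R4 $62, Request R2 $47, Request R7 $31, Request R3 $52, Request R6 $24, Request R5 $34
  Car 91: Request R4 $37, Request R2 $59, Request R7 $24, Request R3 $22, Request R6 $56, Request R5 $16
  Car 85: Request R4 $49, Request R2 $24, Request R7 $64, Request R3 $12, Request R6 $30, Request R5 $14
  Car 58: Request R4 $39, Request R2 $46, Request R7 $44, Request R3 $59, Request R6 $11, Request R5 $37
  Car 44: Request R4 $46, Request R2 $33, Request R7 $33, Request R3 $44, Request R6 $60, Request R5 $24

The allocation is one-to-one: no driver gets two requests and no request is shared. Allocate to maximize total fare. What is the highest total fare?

Optimal: Car 70→Request R5 ($37), Car 63→Request R4 ($62), Car 91→Request R2 ($59), Car 85→Request R7 ($64), Car 58→Request R3 ($59), Car 44→Request R6 ($60) — total 37+62+59+64+59+60 = $341.
Row-greedy (each driver in turn takes its best remaining request) gives $315, worse by 26.
Swapping Car 85↔Car 58 (Car 85→Request R3 $12, Car 58→Request R7 $44) loses 67.

Maximum total: $341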